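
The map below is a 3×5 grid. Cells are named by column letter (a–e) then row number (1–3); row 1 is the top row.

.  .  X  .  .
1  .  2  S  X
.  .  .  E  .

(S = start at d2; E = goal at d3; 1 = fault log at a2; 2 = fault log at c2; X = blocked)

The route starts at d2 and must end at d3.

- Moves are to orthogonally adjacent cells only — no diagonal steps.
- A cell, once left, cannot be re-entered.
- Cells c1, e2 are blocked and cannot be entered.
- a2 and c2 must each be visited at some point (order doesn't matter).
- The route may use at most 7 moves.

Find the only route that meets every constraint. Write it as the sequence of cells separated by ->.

d2 -> c2 -> b2 -> a2 -> a3 -> b3 -> c3 -> d3

Any route must reach a2 and c2 and still end at d3 within 7 moves, so the order of the required stops is forced.
Route from d2: 3× left (reaching a2), down to a3, 3× right (reaching d3) — 7 moves in all.
Check: all required cells visited; 7 ≤ 7 moves.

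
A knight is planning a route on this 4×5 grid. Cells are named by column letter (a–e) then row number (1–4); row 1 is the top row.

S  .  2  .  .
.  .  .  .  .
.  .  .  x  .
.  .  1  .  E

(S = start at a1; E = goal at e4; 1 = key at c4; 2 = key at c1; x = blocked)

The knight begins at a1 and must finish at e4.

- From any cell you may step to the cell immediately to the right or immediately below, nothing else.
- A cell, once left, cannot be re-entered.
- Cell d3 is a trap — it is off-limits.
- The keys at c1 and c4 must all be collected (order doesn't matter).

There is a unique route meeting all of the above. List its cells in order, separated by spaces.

a1 b1 c1 c2 c3 c4 d4 e4

Moves only go right or down, so the column and row indices never decrease.
Route from a1: 2× right (reaching c1), 3× down (reaching c4), 2× right (reaching e4) — 7 moves in all.
Check: all required cells visited.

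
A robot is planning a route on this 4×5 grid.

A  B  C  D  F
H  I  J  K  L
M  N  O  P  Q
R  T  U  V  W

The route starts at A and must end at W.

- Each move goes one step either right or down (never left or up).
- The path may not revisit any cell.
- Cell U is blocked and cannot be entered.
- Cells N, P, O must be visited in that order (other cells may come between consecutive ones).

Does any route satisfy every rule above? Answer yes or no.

no

O lies to the left of P, so going from P to O would need a leftward move — but moves only go right/down, so P cannot be visited before O.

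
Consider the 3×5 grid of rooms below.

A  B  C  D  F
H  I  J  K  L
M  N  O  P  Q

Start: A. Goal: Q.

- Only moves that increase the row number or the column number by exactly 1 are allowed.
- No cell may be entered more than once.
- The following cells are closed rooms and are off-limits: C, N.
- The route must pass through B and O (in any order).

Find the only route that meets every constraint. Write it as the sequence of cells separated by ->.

Moves only go right or down, so the column and row indices never decrease.
Route from A: right 1 to B, down 1 to I, right 1 to J, down 1 to O, right 2 to Q — 6 moves in all.
Check: all required cells visited.

A -> B -> I -> J -> O -> P -> Q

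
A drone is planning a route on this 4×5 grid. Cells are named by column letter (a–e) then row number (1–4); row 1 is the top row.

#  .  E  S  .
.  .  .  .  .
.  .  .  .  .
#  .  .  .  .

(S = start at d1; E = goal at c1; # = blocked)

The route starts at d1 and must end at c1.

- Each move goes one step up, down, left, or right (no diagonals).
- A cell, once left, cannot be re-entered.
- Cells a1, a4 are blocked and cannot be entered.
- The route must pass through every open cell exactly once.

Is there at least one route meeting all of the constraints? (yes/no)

yes

One route that works: d1 → e1 → e2 → e3 → e4 → d4 → d3 → d2 → c2 → c3 → c4 → b4 → b3 → a3 → a2 → b2 → b1 → c1.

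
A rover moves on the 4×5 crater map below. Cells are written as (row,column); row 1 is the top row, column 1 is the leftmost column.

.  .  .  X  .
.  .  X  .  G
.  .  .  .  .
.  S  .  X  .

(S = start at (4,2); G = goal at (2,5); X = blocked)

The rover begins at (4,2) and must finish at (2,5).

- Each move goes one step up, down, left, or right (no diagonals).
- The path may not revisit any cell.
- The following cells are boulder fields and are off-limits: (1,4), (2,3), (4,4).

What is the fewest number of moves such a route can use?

5

The Manhattan distance from (4,2) to (2,5) is |4−2| + |2−5| = 5, so at least 5 moves are needed.
A route of 5 moves achieves this: (4,2) → (3,2) → (3,3) → (3,4) → (2,4) → (2,5).
Since 5 matches the lower bound, it is optimal.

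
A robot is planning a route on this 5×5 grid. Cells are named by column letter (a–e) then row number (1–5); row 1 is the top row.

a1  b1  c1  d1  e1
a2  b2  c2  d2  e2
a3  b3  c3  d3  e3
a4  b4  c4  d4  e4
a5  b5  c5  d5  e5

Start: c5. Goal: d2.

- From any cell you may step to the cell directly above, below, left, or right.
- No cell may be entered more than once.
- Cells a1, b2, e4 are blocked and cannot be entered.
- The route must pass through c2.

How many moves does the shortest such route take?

Any route passes through c2 somewhere between c5 and d2. Summing Manhattan distances along the two legs (c5 → c2 → d2) gives a lower bound of 3 + 1 = 4 moves.
A route of 4 moves achieves this: c5 → c4 → c3 → c2 → d2.
Since 4 matches the lower bound, it is optimal.

4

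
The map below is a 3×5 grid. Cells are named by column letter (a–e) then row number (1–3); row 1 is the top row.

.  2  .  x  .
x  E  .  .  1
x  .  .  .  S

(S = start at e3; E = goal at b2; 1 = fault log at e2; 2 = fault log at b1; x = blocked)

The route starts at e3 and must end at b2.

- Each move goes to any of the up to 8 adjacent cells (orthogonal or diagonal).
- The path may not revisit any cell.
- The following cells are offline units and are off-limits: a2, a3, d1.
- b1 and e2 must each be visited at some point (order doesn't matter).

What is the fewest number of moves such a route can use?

5

Any route passes through b1 and e2 in some order between e3 and b2. Summing Chebyshev distances along each leg and taking the cheapest ordering (e3 → e2 → b1 → b2) gives a lower bound of 1 + 3 + 1 = 5 moves.
A route of 5 moves achieves this: e3 → e2 → d2 → c1 → b1 → b2.
Since 5 matches the lower bound, it is optimal.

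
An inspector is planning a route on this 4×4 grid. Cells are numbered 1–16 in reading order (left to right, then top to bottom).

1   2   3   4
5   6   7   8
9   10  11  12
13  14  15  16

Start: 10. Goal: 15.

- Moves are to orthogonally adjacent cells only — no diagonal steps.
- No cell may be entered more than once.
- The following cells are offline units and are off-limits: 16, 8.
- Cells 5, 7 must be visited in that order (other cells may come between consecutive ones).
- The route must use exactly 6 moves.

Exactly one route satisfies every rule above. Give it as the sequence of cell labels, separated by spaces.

10 9 5 6 7 11 15

The waypoints must appear in the order 5, 7, with no cell reused.
Route from 10: left to 9, up to 5, 2× right (reaching 7), 2× down (reaching 15) — 6 moves in all.
Check: order respected (5 at step 2, 7 at step 4); 6 moves as required.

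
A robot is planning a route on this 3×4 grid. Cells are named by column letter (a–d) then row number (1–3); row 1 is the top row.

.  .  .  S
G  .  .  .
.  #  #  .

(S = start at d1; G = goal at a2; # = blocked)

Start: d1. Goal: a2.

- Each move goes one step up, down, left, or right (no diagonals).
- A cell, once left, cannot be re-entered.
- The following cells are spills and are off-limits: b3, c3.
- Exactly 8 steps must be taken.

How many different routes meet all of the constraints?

Need simple routes of exactly 8 moves from d1 to a2 (Manhattan distance 4, so 2 moves are spent on a detour and 2 undoing it).
No route satisfies every constraint, so the count is 0.

0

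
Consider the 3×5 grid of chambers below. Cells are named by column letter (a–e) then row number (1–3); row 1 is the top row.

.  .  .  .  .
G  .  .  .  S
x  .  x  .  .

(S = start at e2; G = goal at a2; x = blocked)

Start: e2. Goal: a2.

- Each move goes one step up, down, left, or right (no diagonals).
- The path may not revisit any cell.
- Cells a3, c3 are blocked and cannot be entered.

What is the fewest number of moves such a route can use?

The Manhattan distance from e2 to a2 is |2−2| + |5−1| = 4, so at least 4 moves are needed.
A route of 4 moves achieves this: e2 → d2 → c2 → b2 → a2.
Since 4 matches the lower bound, it is optimal.

4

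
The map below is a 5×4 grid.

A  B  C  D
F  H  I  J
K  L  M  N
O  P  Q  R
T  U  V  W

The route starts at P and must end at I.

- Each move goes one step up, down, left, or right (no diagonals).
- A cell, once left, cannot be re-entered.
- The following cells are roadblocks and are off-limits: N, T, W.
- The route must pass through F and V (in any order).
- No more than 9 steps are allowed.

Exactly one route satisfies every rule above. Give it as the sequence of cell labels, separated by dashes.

P - U - V - Q - M - L - K - F - H - I

The budget equals the shortest possible length, so every move has to be on a shortest route through the required cells.
Route from P: down to U, right to V, 2× up (reaching M), 2× left (reaching K), up to F, 2× right (reaching I) — 9 moves in all.
Check: all required cells visited; 9 ≤ 9 moves.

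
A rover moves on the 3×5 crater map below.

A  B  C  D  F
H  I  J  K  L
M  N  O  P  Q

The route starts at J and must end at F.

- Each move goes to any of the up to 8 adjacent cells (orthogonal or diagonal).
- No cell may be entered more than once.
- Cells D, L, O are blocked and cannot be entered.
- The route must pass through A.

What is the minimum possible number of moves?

Any route passes through A somewhere between J and F. Summing Chebyshev distances along the two legs (J → A → F) gives a lower bound of 2 + 4 = 6 moves.
A route of 6 moves achieves this: J → B → A → I → C → K → F.
Since 6 matches the lower bound, it is optimal.

6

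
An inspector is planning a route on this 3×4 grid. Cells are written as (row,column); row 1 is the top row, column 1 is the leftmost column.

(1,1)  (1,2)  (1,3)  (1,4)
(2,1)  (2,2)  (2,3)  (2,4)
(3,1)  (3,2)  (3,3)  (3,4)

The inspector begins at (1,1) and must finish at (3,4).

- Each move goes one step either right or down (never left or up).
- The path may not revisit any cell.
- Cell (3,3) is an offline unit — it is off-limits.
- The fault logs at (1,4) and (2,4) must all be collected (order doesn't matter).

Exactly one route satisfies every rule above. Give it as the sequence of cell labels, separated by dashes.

(1,1) - (1,2) - (1,3) - (1,4) - (2,4) - (3,4)

Moves only go right or down, so the column and row indices never decrease.
Route from (1,1): right 3 to (1,4), down 2 to (3,4) — 5 moves in all.
Check: all required cells visited.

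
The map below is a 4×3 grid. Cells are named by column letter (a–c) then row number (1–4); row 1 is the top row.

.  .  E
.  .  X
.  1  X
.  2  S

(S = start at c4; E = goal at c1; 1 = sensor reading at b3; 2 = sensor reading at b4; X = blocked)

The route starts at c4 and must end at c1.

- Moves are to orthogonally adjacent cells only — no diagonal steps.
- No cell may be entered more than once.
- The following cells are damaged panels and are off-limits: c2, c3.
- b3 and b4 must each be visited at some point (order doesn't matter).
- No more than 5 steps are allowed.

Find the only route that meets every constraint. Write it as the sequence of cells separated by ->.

c4 -> b4 -> b3 -> b2 -> b1 -> c1

Any route must reach b3 and b4 and still end at c1 within 5 moves, so the order of the required stops is forced.
Route from c4: left to b4, 3× up (reaching b1), right to c1 — 5 moves in all.
Check: all required cells visited; 5 ≤ 5 moves.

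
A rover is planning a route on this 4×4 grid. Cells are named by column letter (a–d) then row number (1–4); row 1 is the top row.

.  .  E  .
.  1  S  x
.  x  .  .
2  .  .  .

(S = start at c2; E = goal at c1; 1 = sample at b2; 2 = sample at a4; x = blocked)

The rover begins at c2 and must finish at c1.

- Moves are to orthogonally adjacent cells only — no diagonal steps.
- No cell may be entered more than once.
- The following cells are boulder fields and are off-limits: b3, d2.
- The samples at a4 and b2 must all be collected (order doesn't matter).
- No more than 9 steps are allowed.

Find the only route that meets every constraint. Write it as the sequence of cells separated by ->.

The budget equals the shortest possible length, so every move has to be on a shortest route through the required cells.
Route from c2: down 2 to c4, left 2 to a4, up 2 to a2, right 1 to b2, up 1 to b1, right 1 to c1 — 9 moves in all.
Check: all required cells visited; 9 ≤ 9 moves.

c2 -> c3 -> c4 -> b4 -> a4 -> a3 -> a2 -> b2 -> b1 -> c1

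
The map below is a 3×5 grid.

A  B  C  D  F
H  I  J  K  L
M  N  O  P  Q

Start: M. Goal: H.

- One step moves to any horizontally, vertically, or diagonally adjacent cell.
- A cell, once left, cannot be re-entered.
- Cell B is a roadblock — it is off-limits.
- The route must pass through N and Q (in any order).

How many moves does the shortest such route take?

Any route passes through N and Q in some order between M and H. Summing Chebyshev distances along each leg and taking the cheapest ordering (M → Q → N → H) gives a lower bound of 4 + 3 + 1 = 8 moves.
A route of 8 moves achieves this: M → I → C → K → Q → P → J → N → H.
Since 8 matches the lower bound, it is optimal.

8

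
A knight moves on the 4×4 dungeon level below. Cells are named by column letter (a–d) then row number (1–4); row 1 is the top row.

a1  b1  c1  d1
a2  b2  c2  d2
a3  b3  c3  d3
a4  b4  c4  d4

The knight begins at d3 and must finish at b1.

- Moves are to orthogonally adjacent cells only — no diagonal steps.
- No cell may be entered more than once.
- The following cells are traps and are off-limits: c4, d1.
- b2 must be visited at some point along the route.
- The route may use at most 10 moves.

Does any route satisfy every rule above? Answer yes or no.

yes

One route that works: d3 → d2 → c2 → b2 → b1.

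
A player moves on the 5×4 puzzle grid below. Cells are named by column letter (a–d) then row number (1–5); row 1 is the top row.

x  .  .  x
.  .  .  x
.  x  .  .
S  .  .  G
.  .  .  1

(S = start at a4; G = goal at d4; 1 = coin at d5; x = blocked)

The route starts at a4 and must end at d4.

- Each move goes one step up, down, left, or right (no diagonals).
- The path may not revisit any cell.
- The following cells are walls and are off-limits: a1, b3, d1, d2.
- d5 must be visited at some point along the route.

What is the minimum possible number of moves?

5

Any route passes through d5 somewhere between a4 and d4. Summing Manhattan distances along the two legs (a4 → d5 → d4) gives a lower bound of 4 + 1 = 5 moves.
A route of 5 moves achieves this: a4 → a5 → b5 → c5 → d5 → d4.
Since 5 matches the lower bound, it is optimal.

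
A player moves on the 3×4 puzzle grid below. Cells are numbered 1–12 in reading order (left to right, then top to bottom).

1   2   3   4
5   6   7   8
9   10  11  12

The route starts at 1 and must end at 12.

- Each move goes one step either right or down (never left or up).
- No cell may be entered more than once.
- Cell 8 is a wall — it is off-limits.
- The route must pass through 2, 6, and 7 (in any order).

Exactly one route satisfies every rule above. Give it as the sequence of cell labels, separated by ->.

Moves only go right or down, so the column and row indices never decrease.
Route from 1: right 1 to 2, down 1 to 6, right 1 to 7, down 1 to 11, right 1 to 12 — 5 moves in all.
Check: all required cells visited.

1 -> 2 -> 6 -> 7 -> 11 -> 12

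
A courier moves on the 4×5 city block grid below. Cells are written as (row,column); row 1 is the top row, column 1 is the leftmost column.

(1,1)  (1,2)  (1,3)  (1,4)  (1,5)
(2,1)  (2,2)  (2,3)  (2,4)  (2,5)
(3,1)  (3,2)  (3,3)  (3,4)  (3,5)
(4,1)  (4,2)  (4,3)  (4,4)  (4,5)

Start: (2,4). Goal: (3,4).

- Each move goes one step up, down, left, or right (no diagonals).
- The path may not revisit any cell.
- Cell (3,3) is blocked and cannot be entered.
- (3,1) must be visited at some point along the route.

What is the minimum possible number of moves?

Any route passes through (3,1) somewhere between (2,4) and (3,4). Summing Manhattan distances along the two legs ((2,4) → (3,1) → (3,4)) gives a lower bound of 4 + 3 = 7 moves.
That bound ignores the blocked cells. Measuring each leg by the fewest moves that actually steer around them ((2,4)→(3,1): 4; (3,1)→(3,4): 5) raises the lower bound to 9.
A route of 9 moves exists: (2,4) → (2,3) → (2,2) → (3,2) → (3,1) → (4,1) → (4,2) → (4,3) → (4,4) → (3,4).
Since 9 matches that lower bound, it is optimal.

9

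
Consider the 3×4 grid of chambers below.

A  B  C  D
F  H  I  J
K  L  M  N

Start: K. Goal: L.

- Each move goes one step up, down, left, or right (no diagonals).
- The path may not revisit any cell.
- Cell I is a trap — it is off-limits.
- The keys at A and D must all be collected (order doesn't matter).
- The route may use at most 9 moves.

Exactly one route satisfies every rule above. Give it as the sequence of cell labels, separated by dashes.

The budget equals the shortest possible length, so every move has to be on a shortest route through the required cells.
Route from K: up 2 to A, right 3 to D, down 2 to N, left 2 to L — 9 moves in all.
Check: all required cells visited; 9 ≤ 9 moves.

K - F - A - B - C - D - J - N - M - L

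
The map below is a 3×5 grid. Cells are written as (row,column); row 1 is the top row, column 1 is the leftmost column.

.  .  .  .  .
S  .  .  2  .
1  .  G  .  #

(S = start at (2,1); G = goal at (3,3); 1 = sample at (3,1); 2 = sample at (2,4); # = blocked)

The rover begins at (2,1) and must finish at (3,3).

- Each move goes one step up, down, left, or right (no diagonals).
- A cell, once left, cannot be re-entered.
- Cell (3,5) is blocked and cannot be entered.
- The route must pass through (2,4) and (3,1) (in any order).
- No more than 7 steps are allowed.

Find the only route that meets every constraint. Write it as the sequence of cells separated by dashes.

Any route must reach (2,4) and (3,1) and still end at (3,3) within 7 moves, so the order of the required stops is forced.
Route from (2,1): down 1 to (3,1), right 1 to (3,2), up 1 to (2,2), right 2 to (2,4), down 1 to (3,4), left 1 to (3,3) — 7 moves in all.
Check: all required cells visited; 7 ≤ 7 moves.

(2,1) - (3,1) - (3,2) - (2,2) - (2,3) - (2,4) - (3,4) - (3,3)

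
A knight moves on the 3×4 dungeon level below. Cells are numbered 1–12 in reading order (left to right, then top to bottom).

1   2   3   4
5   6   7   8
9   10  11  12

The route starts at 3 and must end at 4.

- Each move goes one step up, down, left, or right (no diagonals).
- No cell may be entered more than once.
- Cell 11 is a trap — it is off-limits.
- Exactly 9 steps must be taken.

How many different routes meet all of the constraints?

1

Need simple routes of exactly 9 moves from 3 to 4 (Manhattan distance 1, so 4 moves are spent on a detour and 4 undoing it).
Enumerating: 3 2 1 5 9 10 6 7 8 4.
That gives 1 route.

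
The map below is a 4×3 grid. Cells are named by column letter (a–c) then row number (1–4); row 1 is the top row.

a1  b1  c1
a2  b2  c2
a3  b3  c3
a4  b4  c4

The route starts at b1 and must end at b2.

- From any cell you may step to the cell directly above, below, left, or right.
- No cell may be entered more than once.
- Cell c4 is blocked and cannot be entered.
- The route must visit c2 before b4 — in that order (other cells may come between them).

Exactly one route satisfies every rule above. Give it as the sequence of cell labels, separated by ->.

The waypoints must appear in the order c2, b4, with no cell reused.
Route from b1: right to c1, 2× down (reaching c3), left to b3, down to b4, left to a4, 2× up (reaching a2), right to b2 — 9 moves in all.
Check: order respected (c2 at step 2, b4 at step 5).

b1 -> c1 -> c2 -> c3 -> b3 -> b4 -> a4 -> a3 -> a2 -> b2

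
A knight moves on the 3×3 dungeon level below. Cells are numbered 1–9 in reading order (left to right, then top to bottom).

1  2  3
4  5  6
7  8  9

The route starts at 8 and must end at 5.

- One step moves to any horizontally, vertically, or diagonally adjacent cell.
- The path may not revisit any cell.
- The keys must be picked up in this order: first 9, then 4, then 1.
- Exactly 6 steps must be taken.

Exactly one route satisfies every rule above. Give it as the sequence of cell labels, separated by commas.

8, 9, 6, 2, 4, 1, 5

The waypoints must appear in the order 9, 4, 1, with no cell reused.
Route from 8: right 1 to 9, up 1 to 6, up-left 1 to 2, down-left 1 to 4, up 1 to 1, down-right 1 to 5 — 6 moves in all.
Check: order respected (9 at step 1, 4 at step 4, 1 at step 5); 6 moves as required.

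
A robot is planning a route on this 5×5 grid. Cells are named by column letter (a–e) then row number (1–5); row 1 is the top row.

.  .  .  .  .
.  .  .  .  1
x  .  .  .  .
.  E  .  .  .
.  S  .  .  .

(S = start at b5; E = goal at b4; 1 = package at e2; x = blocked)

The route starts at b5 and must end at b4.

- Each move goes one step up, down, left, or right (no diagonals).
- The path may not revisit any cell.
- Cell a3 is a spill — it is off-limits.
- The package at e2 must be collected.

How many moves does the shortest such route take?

11

Any route passes through e2 somewhere between b5 and b4. Summing Manhattan distances along the two legs (b5 → e2 → b4) gives a lower bound of 6 + 5 = 11 moves.
A route of 11 moves achieves this: b5 → c5 → c4 → c3 → d3 → e3 → e2 → d2 → c2 → b2 → b3 → b4.
Since 11 matches the lower bound, it is optimal.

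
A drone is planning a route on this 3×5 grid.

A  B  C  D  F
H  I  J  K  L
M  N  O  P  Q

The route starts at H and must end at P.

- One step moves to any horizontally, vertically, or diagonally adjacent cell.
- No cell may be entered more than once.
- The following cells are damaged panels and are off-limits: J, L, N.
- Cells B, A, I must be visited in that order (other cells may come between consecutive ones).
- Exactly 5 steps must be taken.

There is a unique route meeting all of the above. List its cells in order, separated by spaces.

H B A I O P

The waypoints must appear in the order B, A, I, with no cell reused.
Route from H: up-right 1 to B, left 1 to A, down-right 2 to O, right 1 to P — 5 moves in all.
Check: order respected (B at step 1, A at step 2, I at step 3); 5 moves as required.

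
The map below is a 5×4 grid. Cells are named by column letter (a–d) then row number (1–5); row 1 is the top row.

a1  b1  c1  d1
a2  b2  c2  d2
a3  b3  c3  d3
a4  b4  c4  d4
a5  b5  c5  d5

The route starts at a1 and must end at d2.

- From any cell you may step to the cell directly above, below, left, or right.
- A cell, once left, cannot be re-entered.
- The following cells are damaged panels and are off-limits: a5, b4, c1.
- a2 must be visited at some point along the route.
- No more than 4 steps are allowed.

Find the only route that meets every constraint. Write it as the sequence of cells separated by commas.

a1, a2, b2, c2, d2

The budget equals the shortest possible length, so every move has to be on a shortest route through the required cells.
Route from a1: down 1 to a2, right 3 to d2 — 4 moves in all.
Check: all required cells visited; 4 ≤ 4 moves.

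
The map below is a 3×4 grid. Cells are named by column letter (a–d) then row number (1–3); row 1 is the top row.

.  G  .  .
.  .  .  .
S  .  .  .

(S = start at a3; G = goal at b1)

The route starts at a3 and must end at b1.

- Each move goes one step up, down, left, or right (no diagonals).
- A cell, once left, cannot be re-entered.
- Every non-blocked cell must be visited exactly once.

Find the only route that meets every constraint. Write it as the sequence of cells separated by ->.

a3 -> b3 -> c3 -> d3 -> d2 -> d1 -> c1 -> c2 -> b2 -> a2 -> a1 -> b1

Need to visit all 12 open cells exactly once, starting at a3 and ending at b1.
Cell a1 has only two open neighbours (a2 and b1), so the path must pass straight through it: one of those is the cell it's entered from and the other is where it exits.
Route from a3: 3× right (reaching d3), 2× up (reaching d1), left to c1, down to c2, 2× left (reaching a2), up to a1, right to b1 — 11 moves in all.
Check: all 12 open cells covered.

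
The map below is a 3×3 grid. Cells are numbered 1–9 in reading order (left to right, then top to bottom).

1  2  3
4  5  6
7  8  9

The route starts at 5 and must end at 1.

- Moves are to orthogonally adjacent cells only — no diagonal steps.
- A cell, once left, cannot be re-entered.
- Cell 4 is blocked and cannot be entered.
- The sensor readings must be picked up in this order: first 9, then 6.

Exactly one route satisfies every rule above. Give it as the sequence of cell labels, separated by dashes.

The waypoints must appear in the order 9, 6, with no cell reused.
Route from 5: down 1 to 8, right 1 to 9, up 2 to 3, left 2 to 1 — 6 moves in all.
Check: order respected (9 at step 2, 6 at step 3).

5 - 8 - 9 - 6 - 3 - 2 - 1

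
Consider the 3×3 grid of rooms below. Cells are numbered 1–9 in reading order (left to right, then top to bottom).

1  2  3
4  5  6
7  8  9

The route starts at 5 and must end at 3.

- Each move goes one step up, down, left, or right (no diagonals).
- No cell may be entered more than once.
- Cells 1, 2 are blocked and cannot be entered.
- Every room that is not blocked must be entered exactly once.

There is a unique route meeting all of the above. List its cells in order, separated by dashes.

5 - 4 - 7 - 8 - 9 - 6 - 3

Need to visit all 7 open cells exactly once, starting at 5 and ending at 3.
Cell 9 has only two open neighbours (6 and 8), so the path must pass straight through it: one of those is the cell it's entered from and the other is where it exits.
Route from 5: left to 4, down to 7, 2× right (reaching 9), 2× up (reaching 3) — 6 moves in all.
Check: all 7 open cells covered.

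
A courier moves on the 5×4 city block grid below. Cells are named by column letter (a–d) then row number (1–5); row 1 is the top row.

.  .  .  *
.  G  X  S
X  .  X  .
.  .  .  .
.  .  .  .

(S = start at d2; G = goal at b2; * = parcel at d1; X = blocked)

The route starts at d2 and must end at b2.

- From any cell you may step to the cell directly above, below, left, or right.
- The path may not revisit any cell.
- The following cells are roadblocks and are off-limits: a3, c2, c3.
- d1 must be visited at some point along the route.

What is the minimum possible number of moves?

Any route passes through d1 somewhere between d2 and b2. Summing Manhattan distances along the two legs (d2 → d1 → b2) gives a lower bound of 1 + 3 = 4 moves.
A route of 4 moves achieves this: d2 → d1 → c1 → b1 → b2.
Since 4 matches the lower bound, it is optimal.

4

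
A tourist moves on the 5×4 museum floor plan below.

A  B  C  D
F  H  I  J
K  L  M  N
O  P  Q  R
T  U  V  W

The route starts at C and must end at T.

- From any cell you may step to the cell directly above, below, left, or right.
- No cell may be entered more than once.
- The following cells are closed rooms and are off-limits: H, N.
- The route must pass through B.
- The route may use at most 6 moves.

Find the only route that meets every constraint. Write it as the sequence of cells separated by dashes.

Any route must reach B and still end at T within 6 moves, so the order of the required stops is forced.
Route from C: left 2 to A, down 4 to T — 6 moves in all.
Check: all required cells visited; 6 ≤ 6 moves.

C - B - A - F - K - O - T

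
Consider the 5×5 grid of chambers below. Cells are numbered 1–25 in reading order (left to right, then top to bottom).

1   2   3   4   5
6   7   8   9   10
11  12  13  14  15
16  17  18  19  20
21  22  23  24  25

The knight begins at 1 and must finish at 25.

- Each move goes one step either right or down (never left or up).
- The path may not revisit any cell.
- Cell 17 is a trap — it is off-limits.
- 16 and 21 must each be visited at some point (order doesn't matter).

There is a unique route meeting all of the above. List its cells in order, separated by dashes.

1 - 6 - 11 - 16 - 21 - 22 - 23 - 24 - 25

Moves only go right or down, so the column and row indices never decrease.
Route from 1: down 4 to 21, right 4 to 25 — 8 moves in all.
Check: all required cells visited.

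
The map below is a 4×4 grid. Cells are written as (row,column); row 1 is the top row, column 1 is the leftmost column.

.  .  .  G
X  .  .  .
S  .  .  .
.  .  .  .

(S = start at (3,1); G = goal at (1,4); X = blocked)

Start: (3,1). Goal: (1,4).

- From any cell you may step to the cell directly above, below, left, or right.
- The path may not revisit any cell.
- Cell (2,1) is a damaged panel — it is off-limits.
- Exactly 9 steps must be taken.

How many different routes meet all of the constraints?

22

Need simple routes of exactly 9 moves from (3,1) to (1,4) (Manhattan distance 5, so 2 moves are spent on a detour and 2 undoing it).
Branch systematically from the start, pruning whenever the remaining move budget drops below the Manhattan distance to (1,4) or differs from it in parity. Grouping the completions by first move — via (4,1): 13; via (3,2): 9 — and summing: 13 + 9 = 22.
That gives 22 routes.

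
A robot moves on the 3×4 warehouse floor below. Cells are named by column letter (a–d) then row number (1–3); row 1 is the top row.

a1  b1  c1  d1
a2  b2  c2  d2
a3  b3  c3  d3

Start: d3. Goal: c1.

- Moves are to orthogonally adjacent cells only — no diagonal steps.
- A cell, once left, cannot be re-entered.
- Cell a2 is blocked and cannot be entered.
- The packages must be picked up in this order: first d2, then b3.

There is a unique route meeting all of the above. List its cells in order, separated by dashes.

The waypoints must appear in the order d2, b3, with no cell reused.
Route from d3: up 1 to d2, left 1 to c2, down 1 to c3, left 1 to b3, up 2 to b1, right 1 to c1 — 7 moves in all.
Check: order respected (d2 at step 1, b3 at step 4).

d3 - d2 - c2 - c3 - b3 - b2 - b1 - c1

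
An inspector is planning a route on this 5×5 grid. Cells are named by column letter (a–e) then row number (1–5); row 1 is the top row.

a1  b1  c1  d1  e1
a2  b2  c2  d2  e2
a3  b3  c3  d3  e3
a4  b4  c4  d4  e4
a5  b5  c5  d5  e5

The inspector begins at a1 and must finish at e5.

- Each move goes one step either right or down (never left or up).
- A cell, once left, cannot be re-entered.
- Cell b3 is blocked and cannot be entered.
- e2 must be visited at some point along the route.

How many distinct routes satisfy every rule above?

5

A right/down-only route from a1 to e5 makes exactly 4 down-moves and 4 right-moves in some order.
With no other constraints that would be C(8,4) = 70 routes.
Split at e2 and multiply the segment counts (each segment already excludes blocked cells): a1→e2: 5; e2→e5: 1; product = 5.
That gives 5 routes.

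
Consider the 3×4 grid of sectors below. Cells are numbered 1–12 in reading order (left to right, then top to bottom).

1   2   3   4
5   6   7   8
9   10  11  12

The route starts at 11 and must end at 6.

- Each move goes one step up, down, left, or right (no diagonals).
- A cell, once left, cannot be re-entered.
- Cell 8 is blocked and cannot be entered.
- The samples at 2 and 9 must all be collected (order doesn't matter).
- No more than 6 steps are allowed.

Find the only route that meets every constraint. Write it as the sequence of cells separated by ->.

11 -> 10 -> 9 -> 5 -> 1 -> 2 -> 6

The budget equals the shortest possible length, so every move has to be on a shortest route through the required cells.
Route from 11: 2× left (reaching 9), 2× up (reaching 1), right to 2, down to 6 — 6 moves in all.
Check: all required cells visited; 6 ≤ 6 moves.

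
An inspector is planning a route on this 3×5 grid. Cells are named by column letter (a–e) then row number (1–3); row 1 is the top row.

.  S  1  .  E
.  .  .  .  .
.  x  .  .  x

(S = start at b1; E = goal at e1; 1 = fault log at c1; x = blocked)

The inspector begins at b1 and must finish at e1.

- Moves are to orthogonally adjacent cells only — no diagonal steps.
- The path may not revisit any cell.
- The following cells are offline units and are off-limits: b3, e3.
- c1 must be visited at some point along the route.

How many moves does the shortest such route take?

Any route passes through c1 somewhere between b1 and e1. Summing Manhattan distances along the two legs (b1 → c1 → e1) gives a lower bound of 1 + 2 = 3 moves.
A route of 3 moves achieves this: b1 → c1 → d1 → e1.
Since 3 matches the lower bound, it is optimal.

3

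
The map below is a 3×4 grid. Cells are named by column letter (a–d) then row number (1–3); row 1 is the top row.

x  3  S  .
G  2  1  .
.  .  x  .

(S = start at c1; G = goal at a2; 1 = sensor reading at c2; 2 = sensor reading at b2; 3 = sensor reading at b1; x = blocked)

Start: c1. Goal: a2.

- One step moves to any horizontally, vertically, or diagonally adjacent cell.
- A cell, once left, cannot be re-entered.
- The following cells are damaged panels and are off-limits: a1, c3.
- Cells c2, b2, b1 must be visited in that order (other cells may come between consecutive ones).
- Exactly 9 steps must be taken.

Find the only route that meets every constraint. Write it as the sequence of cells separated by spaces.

c1 d1 d2 d3 c2 b3 a3 b2 b1 a2

The waypoints must appear in the order c2, b2, b1, with no cell reused.
Route from c1: right to d1, 2× down (reaching d3), up-left to c2, down-left to b3, left to a3, up-right to b2, up to b1, down-left to a2 — 9 moves in all.
Check: order respected (1 at step 4, 2 at step 7, 3 at step 8); 9 moves as required.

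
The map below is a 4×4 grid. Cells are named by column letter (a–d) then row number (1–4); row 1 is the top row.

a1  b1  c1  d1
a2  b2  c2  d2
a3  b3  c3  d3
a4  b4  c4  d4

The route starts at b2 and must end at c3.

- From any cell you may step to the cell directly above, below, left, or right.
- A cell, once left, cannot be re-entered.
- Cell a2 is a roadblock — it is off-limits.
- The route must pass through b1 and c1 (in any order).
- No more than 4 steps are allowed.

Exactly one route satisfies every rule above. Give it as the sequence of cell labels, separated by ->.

b2 -> b1 -> c1 -> c2 -> c3

The 4-move cap with required stops at b1, c1 leaves no slack for detours.
Route from b2: up 1 to b1, right 1 to c1, down 2 to c3 — 4 moves in all.
Check: all required cells visited; 4 ≤ 4 moves.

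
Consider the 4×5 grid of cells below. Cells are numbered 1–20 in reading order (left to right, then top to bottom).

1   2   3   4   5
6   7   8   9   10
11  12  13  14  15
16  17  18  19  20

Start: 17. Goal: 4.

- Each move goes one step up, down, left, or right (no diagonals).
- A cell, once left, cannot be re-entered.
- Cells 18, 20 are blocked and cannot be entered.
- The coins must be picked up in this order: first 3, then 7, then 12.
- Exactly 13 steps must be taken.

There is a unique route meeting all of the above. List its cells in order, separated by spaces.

The waypoints must appear in the order 3, 7, 12, with no cell reused.
Route from 17: left to 16, 3× up (reaching 1), 2× right (reaching 3), down to 8, left to 7, down to 12, 2× right (reaching 14), 2× up (reaching 4) — 13 moves in all.
Check: order respected (3 at step 6, 7 at step 8, 12 at step 9); 13 moves as required.

17 16 11 6 1 2 3 8 7 12 13 14 9 4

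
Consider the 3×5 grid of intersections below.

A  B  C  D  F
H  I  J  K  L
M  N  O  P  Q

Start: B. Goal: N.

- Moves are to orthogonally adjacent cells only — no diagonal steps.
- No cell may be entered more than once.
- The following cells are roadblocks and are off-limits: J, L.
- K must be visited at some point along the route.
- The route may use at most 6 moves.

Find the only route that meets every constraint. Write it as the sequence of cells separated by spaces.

B C D K P O N

Any route must reach K and still end at N within 6 moves, so the order of the required stops is forced.
Route from B: 2× right (reaching D), 2× down (reaching P), 2× left (reaching N) — 6 moves in all.
Check: all required cells visited; 6 ≤ 6 moves.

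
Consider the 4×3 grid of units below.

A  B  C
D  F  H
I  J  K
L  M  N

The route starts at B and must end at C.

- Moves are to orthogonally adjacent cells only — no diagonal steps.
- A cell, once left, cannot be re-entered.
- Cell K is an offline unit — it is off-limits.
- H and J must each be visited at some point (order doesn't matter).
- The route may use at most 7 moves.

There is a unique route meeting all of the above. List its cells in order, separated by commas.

B, A, D, I, J, F, H, C

Any route must reach H and J and still end at C within 7 moves, so the order of the required stops is forced.
Route from B: left 1 to A, down 2 to I, right 1 to J, up 1 to F, right 1 to H, up 1 to C — 7 moves in all.
Check: all required cells visited; 7 ≤ 7 moves.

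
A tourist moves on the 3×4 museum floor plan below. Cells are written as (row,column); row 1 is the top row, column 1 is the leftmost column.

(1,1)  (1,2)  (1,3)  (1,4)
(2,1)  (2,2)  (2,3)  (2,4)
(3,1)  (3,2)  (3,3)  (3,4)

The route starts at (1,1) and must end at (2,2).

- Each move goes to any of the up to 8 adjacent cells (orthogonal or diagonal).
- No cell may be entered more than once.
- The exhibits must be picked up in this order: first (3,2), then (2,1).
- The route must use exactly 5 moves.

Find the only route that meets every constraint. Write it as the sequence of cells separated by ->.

(1,1) -> (1,2) -> (2,3) -> (3,2) -> (2,1) -> (2,2)

The waypoints must appear in the order (3,2), (2,1), with no cell reused.
Route from (1,1): right to (1,2), down-right to (2,3), down-left to (3,2), up-left to (2,1), right to (2,2) — 5 moves in all.
Check: order respected ((3,2) at step 3, (2,1) at step 4); 5 moves as required.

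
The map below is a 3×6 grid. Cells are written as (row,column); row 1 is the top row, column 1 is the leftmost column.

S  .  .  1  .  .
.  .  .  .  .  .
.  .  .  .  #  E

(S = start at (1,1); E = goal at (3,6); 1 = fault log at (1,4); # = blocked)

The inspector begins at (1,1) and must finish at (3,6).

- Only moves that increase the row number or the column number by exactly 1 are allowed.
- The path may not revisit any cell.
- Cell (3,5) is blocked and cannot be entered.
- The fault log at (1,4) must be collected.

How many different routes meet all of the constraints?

3

A right/down-only route from (1,1) to (3,6) makes exactly 2 down-moves and 5 right-moves in some order.
With no other constraints that would be C(7,2) = 21 routes.
Split at (1,4) and multiply the segment counts (each segment already excludes blocked cells): (1,1)→(1,4): 1; (1,4)→(3,6): 3; product = 3.
That gives 3 routes.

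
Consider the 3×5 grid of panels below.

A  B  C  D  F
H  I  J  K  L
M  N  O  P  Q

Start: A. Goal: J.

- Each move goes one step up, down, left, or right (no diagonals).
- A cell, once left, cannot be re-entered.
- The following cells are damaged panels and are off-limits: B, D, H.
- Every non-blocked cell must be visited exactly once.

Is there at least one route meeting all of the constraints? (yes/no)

Cell C has only one open neighbour but is neither the start nor the goal, so a Hamiltonian route would have to both enter and leave it through the same neighbour — impossible without revisiting.

no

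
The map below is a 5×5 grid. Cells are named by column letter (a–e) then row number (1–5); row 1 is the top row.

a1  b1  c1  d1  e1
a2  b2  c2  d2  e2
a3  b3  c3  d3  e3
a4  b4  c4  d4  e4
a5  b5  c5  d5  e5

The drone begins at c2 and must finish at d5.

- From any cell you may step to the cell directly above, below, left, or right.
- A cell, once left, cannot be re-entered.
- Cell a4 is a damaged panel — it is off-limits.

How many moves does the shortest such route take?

4

The Manhattan distance from c2 to d5 is |2−5| + |3−4| = 4, so at least 4 moves are needed.
A route of 4 moves achieves this: c2 → c3 → c4 → c5 → d5.
Since 4 matches the lower bound, it is optimal.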